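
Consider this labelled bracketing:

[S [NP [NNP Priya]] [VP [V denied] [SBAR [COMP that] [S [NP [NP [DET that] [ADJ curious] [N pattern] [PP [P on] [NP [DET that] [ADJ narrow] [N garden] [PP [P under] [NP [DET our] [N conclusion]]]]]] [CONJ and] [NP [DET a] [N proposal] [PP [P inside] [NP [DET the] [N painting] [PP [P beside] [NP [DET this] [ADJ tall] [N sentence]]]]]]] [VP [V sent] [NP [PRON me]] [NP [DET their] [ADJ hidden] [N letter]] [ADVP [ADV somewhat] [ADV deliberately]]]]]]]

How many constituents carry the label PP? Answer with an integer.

4

Listing each PP by its span: [PP on that narrow garden under our conclusion]; [PP under our conclusion]; [PP inside the painting beside this tall sentence]; [PP beside this tall sentence] — that makes 4.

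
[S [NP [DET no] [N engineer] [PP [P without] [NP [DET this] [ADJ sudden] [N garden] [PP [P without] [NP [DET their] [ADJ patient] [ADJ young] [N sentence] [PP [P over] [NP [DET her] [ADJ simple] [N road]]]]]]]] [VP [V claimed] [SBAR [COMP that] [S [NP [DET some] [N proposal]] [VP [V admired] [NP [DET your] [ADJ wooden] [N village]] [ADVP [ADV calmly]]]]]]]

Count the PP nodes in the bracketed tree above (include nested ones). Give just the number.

3

Scanning left to right, an opening `[PP` appears at word positions 3, 7, 12 — 3 in total.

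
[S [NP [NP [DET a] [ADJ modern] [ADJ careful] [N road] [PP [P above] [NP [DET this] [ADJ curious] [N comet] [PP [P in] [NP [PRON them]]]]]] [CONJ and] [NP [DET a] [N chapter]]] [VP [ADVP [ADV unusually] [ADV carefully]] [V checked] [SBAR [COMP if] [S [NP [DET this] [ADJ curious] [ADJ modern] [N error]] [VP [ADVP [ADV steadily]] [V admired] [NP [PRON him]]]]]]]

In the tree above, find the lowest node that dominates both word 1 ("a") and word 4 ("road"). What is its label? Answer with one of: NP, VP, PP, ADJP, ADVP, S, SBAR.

Word 1 lies under S → NP → NP → DET; word 4 lies under S → NP → NP → N. The lowest shared node is the NP.

NP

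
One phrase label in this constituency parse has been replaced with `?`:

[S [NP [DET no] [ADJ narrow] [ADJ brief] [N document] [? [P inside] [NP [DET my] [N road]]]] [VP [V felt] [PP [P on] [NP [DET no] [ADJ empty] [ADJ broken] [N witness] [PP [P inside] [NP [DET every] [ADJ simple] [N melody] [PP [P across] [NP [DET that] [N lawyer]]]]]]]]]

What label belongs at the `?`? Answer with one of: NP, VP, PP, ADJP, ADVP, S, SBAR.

Looking at what the `?` directly dominates — P 'inside', NP — this is a prepositional phrase (PP).

PP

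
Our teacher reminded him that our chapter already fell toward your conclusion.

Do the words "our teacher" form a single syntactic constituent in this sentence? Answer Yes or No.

Yes

The sequence corresponds to a single NP node — the noun phrase "our teacher".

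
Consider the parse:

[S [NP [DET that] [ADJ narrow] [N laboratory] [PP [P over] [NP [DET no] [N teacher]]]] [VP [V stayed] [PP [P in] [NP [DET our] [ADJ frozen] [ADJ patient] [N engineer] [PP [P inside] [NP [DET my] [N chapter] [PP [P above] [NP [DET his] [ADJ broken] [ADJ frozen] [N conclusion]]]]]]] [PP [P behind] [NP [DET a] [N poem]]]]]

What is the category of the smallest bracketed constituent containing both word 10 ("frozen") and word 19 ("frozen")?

NP

The smallest bracket enclosing both words is [NP our frozen patient engineer inside my chapter above his broken frozen conclusion], so the label is NP.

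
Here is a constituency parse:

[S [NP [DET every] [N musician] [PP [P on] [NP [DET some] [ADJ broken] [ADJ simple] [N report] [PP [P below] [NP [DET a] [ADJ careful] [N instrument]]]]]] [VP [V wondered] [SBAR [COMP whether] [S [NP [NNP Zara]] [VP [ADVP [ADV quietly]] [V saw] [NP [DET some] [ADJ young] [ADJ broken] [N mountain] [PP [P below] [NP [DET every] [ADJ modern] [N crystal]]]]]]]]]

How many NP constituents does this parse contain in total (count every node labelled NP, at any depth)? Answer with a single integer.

The NP constituents are: [NP every musician on some broken simple report below a careful instrument]; [NP some broken simple report below a careful instrument]; [NP a careful instrument]; [NP Zara]; [NP some young broken mountain below every modern crystal]; [NP every modern crystal]. Total: 6.

6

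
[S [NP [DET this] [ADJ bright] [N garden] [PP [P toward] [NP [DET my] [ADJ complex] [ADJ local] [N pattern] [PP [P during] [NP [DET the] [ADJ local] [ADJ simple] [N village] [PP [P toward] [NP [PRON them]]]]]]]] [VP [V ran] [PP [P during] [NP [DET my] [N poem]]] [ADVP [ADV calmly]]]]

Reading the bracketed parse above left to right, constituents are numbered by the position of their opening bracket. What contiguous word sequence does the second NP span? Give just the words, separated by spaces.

Opening `[NP` markers occur at word positions 1, 5, 10, 15, 18; the second of these opens the constituent [NP my complex local pattern during the local simple village toward them].

my complex local pattern during the local simple village toward them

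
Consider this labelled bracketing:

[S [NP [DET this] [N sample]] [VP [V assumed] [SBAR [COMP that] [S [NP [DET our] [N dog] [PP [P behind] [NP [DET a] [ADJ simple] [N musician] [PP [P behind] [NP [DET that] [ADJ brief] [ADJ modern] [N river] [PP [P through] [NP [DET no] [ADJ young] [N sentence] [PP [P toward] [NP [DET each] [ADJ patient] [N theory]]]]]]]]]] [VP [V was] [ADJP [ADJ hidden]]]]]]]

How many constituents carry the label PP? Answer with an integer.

Listing each PP by its span: [PP behind a simple musician behind that brief modern river through no young sentence toward each patient theory]; [PP behind that brief modern river through no young sentence toward each patient theory]; [PP through no young sentence toward each patient theory]; [PP toward each patient theory] — that makes 4.

4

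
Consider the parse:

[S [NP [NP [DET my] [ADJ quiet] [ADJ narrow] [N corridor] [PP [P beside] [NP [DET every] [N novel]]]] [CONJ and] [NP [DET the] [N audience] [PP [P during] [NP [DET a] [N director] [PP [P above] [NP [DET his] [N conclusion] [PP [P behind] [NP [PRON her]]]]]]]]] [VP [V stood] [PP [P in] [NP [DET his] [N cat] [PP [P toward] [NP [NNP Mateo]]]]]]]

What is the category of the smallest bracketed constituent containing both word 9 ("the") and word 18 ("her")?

NP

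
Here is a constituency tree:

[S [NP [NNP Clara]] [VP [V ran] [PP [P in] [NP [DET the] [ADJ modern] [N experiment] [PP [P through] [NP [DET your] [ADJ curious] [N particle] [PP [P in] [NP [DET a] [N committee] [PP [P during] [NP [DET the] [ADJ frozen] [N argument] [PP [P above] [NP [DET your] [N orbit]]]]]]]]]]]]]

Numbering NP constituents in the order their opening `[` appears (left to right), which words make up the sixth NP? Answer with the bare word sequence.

Opening `[NP` markers occur at word positions 1, 4, 8, 12, 15, 19; the sixth of these opens the constituent [NP your orbit].

your orbit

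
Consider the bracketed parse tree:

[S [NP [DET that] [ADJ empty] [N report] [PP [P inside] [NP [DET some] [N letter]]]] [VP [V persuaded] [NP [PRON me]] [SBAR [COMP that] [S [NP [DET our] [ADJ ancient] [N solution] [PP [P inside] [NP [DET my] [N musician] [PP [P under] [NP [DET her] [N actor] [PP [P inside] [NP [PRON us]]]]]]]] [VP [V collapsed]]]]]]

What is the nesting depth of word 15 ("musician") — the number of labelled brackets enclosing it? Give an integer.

8

Path from the root down to the word: S → VP → SBAR → S → NP → PP → NP → N. That is 8 enclosing brackets.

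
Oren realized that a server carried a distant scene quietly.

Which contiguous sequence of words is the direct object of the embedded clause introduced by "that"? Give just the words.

The verb of the embedded clause introduced by "that" is "carried"; its direct object is the NP "a distant scene".

a distant scene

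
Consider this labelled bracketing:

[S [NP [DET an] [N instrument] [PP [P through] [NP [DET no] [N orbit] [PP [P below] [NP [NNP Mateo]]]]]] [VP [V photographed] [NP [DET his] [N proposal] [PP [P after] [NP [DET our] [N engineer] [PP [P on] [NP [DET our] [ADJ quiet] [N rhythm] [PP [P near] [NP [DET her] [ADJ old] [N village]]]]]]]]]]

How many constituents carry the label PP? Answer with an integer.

Listing each PP by its span: [PP through no orbit below Mateo]; [PP below Mateo]; [PP after our engineer on our quiet rhythm near her old village]; [PP on our quiet rhythm near her old village]; [PP near her old village] — that makes 5.

5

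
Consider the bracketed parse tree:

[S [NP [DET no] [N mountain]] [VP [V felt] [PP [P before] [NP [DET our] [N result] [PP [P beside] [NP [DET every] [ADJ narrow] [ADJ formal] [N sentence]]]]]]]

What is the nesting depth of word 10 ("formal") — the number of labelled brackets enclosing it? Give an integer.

The word sits inside ADJ, which is inside NP, inside PP, inside NP, inside PP, inside VP, inside S — 7 brackets in all.

7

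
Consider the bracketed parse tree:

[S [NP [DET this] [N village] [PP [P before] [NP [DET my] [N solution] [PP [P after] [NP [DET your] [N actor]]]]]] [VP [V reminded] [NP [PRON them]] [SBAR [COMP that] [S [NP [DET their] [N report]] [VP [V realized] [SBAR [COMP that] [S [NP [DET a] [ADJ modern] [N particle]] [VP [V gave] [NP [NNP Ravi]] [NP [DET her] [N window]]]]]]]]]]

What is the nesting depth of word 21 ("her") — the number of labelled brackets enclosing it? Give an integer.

10

The word sits inside DET, which is inside NP, inside VP, inside S, inside SBAR, inside VP, inside S, inside SBAR, inside VP, inside S — 10 brackets in all.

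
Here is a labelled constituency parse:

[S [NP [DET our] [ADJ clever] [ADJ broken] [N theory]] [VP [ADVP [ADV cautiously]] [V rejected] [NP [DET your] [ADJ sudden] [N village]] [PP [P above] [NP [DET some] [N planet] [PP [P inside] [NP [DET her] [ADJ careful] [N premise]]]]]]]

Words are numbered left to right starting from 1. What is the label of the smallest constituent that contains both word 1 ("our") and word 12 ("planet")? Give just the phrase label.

S

Word 1 lies under S → NP → DET; word 12 lies under S → VP → PP → NP → N. The lowest shared node is the S.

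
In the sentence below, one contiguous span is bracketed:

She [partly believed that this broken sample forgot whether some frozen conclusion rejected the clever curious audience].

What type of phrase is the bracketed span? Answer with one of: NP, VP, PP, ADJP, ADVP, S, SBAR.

The bracketed span "partly believed that this broken sample forgot whether some frozen conclusion rejected the clever curious audience" is headed by "believed", making it a verb phrase (VP).

VP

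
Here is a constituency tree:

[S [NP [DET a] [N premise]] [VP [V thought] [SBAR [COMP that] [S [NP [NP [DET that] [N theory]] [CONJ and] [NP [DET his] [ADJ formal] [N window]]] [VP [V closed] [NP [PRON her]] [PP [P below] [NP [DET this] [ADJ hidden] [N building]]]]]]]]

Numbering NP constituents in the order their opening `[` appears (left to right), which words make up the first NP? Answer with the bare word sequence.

The NP opening brackets appear, in order, over: "a premise"; "that theory and his formal window"; "that theory"; "his formal window"; "her"; "this hidden building". The first one spans "a premise".

a premise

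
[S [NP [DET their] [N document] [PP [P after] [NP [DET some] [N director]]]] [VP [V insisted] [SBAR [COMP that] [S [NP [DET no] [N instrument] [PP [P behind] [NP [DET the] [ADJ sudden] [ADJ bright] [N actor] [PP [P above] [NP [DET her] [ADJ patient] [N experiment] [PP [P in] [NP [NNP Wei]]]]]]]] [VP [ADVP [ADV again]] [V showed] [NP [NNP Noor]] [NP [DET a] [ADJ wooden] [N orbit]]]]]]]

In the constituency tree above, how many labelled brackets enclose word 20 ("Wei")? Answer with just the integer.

The word sits inside NNP, which is inside NP, inside PP, inside NP, inside PP, inside NP, inside PP, inside NP, inside S, inside SBAR, inside VP, inside S — 12 brackets in all.

12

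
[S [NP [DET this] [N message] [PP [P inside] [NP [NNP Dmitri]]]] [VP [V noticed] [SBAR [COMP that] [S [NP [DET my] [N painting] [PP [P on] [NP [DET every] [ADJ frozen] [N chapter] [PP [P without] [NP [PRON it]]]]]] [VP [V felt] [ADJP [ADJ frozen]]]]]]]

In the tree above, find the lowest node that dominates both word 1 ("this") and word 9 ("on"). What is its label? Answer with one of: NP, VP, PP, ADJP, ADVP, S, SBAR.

S

The smallest bracket enclosing both words is [S this message inside Dmitri noticed that my painting on every frozen chapter without it felt frozen], so the label is S.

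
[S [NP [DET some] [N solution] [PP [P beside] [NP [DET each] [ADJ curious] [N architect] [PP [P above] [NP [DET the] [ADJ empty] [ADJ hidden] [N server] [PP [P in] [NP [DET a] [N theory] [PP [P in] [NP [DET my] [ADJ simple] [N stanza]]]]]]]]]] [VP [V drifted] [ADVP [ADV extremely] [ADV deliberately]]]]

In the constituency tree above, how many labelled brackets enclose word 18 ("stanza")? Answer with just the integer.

11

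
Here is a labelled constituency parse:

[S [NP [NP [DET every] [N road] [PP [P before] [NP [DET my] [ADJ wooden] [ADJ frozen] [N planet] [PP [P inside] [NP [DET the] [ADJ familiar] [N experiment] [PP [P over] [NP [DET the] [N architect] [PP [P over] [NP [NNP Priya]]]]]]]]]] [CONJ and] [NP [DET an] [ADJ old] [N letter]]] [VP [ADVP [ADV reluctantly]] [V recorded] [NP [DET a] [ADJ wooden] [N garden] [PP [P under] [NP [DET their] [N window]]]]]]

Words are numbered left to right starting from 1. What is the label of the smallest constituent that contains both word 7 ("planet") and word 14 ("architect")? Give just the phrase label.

Word 7 lies under S → NP → NP → PP → NP → N; word 14 lies under S → NP → NP → PP → NP → PP → NP → PP → NP → N. The lowest shared node is the NP.

NP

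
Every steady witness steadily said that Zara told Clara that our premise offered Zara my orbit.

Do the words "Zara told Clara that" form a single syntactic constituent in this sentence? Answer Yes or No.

The sequence begins inside the noun phrase "Zara" and ends inside the verb phrase "told Clara that our premise offered Zara my orbit"; it crosses a phrase boundary, so no single node in the tree spans exactly those words.

No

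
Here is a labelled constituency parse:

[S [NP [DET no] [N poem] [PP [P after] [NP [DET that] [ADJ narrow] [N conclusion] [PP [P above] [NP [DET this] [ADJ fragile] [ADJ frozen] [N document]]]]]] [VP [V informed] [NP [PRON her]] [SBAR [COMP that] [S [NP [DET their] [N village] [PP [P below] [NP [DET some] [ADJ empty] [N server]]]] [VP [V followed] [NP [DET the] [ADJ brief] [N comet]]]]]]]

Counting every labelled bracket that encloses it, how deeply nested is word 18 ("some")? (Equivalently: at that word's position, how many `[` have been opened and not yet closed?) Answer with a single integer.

8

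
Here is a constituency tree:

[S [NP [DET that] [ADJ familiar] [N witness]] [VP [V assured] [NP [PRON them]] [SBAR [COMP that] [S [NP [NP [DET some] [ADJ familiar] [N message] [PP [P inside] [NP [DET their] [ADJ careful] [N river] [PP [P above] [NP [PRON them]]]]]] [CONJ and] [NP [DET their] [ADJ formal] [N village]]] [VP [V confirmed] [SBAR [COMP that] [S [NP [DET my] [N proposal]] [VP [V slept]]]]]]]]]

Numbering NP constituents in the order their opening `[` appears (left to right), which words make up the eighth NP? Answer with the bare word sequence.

my proposal

The NP opening brackets appear, in order, over: "that familiar witness"; "them"; "some familiar message inside their careful river above them and their formal village"; "some familiar message inside their careful river above them"; "their careful river above them"; "them"; "their formal village"; "my proposal". The eighth one spans "my proposal".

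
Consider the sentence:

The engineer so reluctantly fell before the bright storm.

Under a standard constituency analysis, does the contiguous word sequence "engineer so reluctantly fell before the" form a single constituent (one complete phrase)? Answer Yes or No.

The smallest constituent containing the whole sequence is the clause [S the engineer so reluctantly fell before the bright storm], but the sequence is only part of it — it straddles the boundary between noun phrase "the engineer" and verb phrase "so reluctantly fell before the bright storm".

No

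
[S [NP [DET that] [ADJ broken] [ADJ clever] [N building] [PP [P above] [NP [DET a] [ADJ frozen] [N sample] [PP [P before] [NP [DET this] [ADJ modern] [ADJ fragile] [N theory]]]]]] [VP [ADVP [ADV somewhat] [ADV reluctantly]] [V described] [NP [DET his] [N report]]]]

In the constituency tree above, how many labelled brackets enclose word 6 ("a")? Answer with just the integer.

5

Path from the root down to the word: S → NP → PP → NP → DET. That is 5 enclosing brackets.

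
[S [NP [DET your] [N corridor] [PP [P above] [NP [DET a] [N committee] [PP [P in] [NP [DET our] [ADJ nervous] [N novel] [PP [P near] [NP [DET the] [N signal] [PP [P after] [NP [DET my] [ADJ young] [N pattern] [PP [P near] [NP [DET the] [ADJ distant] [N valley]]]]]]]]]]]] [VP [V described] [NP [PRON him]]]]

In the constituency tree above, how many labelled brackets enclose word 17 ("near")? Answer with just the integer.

Counting open brackets not yet closed at "near": [S [NP [PP [NP [PP [NP [PP [NP [PP [NP [PP [P = 12.

12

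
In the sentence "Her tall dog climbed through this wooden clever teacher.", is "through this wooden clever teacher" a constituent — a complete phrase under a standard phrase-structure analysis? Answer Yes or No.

Yes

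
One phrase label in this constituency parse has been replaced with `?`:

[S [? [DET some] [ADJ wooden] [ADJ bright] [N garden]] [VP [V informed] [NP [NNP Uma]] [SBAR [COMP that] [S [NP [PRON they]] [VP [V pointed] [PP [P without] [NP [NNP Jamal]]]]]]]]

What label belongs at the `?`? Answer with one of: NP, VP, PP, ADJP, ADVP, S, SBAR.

NP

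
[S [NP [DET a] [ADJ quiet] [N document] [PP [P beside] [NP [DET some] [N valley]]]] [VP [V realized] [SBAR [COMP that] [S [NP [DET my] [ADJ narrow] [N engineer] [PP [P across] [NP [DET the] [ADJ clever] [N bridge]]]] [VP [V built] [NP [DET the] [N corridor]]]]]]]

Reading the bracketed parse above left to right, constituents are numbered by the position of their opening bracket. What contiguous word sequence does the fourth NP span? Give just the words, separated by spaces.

the clever bridge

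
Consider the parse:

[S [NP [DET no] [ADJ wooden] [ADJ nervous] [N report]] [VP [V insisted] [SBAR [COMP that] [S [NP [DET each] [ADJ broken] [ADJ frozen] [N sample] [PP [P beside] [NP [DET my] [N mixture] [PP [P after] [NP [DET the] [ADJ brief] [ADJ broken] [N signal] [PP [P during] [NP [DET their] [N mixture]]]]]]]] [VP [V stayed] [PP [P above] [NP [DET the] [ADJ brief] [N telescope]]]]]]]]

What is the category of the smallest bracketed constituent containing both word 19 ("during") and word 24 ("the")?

The smallest bracket enclosing both words is [S each broken frozen sample beside my mixture after the brief broken signal during their mixture stayed above the brief telescope], so the label is S.

S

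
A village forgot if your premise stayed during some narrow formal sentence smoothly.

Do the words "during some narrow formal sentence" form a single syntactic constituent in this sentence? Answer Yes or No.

Yes

"during some narrow formal sentence" is exactly the prepositional phrase [PP during some narrow formal sentence], a complete constituent.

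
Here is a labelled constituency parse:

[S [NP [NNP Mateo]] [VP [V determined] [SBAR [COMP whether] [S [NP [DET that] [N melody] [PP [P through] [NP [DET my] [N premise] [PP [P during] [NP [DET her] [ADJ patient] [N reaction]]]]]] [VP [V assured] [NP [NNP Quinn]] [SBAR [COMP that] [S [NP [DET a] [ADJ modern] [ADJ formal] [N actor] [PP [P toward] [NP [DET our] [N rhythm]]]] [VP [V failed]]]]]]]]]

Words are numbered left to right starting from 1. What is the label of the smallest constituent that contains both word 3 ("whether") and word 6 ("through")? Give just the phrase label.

Both words fall inside [SBAR whether that melody through my premise during her patient reaction assured Quinn that a modern formal actor toward our rhythm failed] (words 3–23), and no smaller constituent contains them both. Label: SBAR.

SBAR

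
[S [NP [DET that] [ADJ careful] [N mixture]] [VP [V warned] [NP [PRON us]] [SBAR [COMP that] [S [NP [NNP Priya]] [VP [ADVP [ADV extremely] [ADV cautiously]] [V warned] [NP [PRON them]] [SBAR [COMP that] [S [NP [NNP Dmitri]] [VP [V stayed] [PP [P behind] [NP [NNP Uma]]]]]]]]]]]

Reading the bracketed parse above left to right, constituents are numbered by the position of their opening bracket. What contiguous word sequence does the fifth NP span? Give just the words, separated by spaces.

Dmitri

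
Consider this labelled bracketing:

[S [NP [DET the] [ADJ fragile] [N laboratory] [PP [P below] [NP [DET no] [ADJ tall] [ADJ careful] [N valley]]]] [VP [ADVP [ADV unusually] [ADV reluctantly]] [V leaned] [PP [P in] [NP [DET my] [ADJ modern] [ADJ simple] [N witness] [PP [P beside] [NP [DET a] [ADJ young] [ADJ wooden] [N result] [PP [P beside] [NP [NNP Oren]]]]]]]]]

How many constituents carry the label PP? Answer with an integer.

Listing each PP by its span: [PP below no tall careful valley]; [PP in my modern simple witness beside a young wooden result beside Oren]; [PP beside a young wooden result beside Oren]; [PP beside Oren] — that makes 4.

4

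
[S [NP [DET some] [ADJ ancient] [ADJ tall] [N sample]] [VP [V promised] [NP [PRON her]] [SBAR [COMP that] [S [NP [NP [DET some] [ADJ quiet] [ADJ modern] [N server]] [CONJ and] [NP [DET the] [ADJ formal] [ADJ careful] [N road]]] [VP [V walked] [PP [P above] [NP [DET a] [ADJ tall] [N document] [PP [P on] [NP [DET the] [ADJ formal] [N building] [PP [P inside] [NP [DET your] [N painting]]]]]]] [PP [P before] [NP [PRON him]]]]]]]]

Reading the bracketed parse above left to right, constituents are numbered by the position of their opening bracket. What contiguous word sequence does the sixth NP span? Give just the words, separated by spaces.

a tall document on the formal building inside your painting

In left-to-right order the NP constituents are "some ancient tall sample"; "her"; "some quiet modern server and the formal careful road"; "some quiet modern server"; "the formal careful road"; "a tall document on the formal building inside your painting"; "the formal building inside your painting"; "your painting"; "him". Number 6 is "a tall document on the formal building inside your painting".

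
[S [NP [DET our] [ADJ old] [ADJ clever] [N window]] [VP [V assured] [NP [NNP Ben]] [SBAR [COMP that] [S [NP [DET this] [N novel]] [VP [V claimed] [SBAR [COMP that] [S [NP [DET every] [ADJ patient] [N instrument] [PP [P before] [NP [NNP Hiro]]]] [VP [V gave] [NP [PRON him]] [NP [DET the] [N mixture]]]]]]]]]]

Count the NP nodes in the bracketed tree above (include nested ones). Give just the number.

7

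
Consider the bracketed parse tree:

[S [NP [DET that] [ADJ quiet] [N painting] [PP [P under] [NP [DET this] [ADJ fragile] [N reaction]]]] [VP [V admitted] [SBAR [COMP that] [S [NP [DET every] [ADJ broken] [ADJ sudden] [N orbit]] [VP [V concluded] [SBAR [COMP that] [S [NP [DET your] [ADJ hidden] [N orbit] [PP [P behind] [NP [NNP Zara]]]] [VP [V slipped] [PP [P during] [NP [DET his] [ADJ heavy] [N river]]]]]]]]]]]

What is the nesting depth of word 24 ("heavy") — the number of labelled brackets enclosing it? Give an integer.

The word sits inside ADJ, which is inside NP, inside PP, inside VP, inside S, inside SBAR, inside VP, inside S, inside SBAR, inside VP, inside S — 11 brackets in all.

11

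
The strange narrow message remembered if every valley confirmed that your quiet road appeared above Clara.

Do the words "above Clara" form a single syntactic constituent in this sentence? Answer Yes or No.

Yes

The sequence corresponds to a single PP node — the prepositional phrase "above Clara".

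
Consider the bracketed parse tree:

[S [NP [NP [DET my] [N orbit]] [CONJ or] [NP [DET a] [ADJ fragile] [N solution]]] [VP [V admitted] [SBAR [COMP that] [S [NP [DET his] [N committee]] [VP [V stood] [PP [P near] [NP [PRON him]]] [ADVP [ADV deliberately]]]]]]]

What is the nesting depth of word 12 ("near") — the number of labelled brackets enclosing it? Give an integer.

7

The word sits inside P, which is inside PP, inside VP, inside S, inside SBAR, inside VP, inside S — 7 brackets in all.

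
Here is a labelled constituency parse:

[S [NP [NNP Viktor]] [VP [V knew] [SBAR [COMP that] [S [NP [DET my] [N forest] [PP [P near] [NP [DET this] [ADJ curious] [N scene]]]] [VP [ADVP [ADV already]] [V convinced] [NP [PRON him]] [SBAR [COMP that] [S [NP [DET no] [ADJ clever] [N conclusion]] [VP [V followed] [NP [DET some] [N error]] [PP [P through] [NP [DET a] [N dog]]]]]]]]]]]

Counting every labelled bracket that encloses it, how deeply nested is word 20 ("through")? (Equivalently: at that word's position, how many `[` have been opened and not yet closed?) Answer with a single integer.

10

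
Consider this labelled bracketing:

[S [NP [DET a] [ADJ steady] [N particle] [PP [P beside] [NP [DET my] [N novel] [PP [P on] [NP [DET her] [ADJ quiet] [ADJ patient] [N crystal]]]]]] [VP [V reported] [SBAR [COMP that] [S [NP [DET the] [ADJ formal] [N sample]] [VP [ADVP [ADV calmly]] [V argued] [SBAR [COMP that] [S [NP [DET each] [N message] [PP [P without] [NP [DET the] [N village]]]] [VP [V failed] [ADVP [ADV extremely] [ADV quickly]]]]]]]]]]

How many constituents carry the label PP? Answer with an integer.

3

The PP constituents are: [PP beside my novel on her quiet patient crystal]; [PP on her quiet patient crystal]; [PP without the village]. Total: 3.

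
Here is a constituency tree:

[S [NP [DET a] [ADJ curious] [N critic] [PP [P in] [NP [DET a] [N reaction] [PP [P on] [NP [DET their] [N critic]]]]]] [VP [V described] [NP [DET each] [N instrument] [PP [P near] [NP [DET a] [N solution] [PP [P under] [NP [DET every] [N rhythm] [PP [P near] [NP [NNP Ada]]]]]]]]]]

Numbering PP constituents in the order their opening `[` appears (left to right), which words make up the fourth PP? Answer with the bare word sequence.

In left-to-right order the PP constituents are "in a reaction on their critic"; "on their critic"; "near a solution under every rhythm near Ada"; "under every rhythm near Ada"; "near Ada". Number 4 is "under every rhythm near Ada".

under every rhythm near Ada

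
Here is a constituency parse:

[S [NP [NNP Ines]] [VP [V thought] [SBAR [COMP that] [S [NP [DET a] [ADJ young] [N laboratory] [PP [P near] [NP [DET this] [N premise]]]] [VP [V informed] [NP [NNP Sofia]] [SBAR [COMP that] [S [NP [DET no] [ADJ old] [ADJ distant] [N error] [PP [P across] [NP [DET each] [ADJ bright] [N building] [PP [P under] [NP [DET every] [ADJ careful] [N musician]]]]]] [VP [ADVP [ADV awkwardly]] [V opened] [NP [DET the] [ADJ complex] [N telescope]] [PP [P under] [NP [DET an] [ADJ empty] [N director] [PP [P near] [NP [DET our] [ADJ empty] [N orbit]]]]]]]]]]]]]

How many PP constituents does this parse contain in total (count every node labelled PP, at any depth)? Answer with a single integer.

5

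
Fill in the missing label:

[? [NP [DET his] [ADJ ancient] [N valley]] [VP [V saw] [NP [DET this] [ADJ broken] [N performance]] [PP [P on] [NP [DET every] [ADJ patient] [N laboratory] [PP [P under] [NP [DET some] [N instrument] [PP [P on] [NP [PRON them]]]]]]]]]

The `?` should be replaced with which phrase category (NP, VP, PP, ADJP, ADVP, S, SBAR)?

S

Looking at what the `?` directly dominates — NP, VP — this is a clause (S).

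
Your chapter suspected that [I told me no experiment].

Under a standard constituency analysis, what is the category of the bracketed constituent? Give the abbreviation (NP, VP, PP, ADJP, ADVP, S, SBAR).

S

The bracketed span "I told me no experiment" is headed by "told", making it a clause (S).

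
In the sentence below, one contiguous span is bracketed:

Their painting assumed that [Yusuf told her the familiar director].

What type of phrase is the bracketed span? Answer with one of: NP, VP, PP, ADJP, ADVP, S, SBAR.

The span is built around the head "told" — a clause (S).

S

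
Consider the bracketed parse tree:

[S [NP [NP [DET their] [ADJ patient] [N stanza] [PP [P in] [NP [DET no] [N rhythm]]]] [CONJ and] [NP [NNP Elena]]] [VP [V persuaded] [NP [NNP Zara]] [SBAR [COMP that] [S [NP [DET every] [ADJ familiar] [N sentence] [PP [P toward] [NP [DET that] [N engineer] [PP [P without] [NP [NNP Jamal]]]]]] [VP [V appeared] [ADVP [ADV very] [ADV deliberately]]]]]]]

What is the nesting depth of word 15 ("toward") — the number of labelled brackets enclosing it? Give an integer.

7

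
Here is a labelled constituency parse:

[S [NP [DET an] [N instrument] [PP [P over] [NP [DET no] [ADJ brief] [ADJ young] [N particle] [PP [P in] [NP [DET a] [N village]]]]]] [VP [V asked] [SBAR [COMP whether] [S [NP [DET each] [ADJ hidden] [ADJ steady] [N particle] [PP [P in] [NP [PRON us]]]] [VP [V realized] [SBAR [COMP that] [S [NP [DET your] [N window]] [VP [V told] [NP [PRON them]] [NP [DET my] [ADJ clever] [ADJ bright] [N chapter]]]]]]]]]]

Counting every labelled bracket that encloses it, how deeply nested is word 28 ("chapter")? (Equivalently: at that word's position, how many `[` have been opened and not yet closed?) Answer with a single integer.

Path from the root down to the word: S → VP → SBAR → S → VP → SBAR → S → VP → NP → N. That is 10 enclosing brackets.

10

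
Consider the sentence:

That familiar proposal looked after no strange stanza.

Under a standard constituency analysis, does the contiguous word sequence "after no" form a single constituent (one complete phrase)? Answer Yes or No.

No

The sequence begins inside the preposition "after" and ends inside the noun phrase "no strange stanza"; it crosses a phrase boundary, so no single node in the tree spans exactly those words.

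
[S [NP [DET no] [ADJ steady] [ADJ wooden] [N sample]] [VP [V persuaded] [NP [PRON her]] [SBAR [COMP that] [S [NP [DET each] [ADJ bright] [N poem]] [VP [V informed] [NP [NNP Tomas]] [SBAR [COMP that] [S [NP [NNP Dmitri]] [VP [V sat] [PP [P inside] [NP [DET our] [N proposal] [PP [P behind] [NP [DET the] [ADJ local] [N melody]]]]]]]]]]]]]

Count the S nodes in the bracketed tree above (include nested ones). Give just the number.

3

Scanning left to right, an opening `[S` appears at word positions 1, 8, 14 — 3 in total.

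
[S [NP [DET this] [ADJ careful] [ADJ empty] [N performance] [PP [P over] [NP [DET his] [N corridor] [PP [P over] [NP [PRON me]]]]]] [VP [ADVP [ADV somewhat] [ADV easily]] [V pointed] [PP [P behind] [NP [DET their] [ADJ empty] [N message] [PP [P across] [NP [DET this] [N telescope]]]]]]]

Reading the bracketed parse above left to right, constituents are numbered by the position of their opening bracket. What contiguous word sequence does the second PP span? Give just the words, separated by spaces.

Opening `[PP` markers occur at word positions 5, 8, 13, 17; the second of these opens the constituent [PP over me].

over me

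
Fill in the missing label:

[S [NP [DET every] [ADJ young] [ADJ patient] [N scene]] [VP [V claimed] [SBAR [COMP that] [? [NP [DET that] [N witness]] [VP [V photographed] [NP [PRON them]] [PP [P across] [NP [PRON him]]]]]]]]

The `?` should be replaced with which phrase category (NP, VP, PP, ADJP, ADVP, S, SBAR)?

S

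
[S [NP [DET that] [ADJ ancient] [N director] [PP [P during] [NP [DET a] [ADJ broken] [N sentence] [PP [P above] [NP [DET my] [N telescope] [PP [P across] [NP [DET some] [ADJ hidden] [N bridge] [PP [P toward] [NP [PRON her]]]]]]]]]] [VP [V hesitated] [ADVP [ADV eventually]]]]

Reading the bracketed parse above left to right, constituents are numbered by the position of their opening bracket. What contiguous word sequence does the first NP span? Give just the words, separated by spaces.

that ancient director during a broken sentence above my telescope across some hidden bridge toward her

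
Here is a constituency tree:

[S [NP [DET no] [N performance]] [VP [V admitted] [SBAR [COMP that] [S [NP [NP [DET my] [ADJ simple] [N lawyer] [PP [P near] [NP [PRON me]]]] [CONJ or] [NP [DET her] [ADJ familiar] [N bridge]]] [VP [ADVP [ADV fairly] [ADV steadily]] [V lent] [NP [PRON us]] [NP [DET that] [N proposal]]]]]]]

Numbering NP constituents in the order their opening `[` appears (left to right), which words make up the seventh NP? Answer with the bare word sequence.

that proposal

Opening `[NP` markers occur at word positions 1, 5, 5, 9, 11, 17, 18; the seventh of these opens the constituent [NP that proposal].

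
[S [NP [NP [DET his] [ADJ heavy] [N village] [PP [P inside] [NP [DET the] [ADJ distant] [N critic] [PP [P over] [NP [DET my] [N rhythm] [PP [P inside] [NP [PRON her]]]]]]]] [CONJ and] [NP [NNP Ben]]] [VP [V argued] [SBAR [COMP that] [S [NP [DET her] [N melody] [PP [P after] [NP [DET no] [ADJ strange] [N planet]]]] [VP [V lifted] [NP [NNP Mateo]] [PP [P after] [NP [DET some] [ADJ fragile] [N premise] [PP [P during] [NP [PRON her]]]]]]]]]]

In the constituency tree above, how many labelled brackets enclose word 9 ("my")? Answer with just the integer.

8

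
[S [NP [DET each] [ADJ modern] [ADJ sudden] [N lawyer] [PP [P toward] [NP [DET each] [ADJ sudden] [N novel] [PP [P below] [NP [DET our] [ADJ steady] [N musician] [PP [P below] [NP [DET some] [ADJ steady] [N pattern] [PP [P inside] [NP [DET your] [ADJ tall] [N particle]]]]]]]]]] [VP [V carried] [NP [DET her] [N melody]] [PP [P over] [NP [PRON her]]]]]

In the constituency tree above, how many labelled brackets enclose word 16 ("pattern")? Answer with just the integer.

9

Counting open brackets not yet closed at "pattern": [S [NP [PP [NP [PP [NP [PP [NP [N = 9.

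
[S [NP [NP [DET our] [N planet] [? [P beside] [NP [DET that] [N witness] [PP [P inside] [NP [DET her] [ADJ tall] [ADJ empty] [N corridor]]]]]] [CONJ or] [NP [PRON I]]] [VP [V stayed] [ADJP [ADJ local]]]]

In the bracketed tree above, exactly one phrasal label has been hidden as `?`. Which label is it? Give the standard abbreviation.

PP

The `?` node immediately contains: P 'beside', NP. That is the internal structure of a prepositional phrase, so the label is PP.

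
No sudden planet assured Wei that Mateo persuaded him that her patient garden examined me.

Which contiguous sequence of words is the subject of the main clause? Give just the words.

In the main clause the verb is "assured"; the NP preceding it, "no sudden planet", is the subject.

no sudden planet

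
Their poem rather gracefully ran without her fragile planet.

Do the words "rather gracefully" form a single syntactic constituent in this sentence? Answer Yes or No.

Yes

These words form the whole adverb phrase headed by "gracefully", so yes — one constituent.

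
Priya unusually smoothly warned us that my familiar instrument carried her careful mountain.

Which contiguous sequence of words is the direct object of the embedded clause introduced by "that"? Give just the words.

her careful mountain

Within the embedded clause introduced by "that", the direct object of "carried" is "her careful mountain".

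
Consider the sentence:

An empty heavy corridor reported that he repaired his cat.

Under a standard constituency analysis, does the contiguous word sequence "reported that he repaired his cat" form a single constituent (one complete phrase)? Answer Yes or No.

Yes

These words form the whole verb phrase headed by "reported", so yes — one constituent.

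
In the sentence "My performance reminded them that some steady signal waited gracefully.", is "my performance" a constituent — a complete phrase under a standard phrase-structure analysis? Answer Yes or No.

These words form the whole noun phrase headed by "performance", so yes — one constituent.

Yes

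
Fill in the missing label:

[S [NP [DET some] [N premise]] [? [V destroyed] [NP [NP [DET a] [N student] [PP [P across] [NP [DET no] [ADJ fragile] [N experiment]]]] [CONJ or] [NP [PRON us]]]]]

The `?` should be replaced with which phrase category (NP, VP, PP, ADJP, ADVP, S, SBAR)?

VP

Looking at what the `?` directly dominates — V 'destroyed', NP — this is a verb phrase (VP).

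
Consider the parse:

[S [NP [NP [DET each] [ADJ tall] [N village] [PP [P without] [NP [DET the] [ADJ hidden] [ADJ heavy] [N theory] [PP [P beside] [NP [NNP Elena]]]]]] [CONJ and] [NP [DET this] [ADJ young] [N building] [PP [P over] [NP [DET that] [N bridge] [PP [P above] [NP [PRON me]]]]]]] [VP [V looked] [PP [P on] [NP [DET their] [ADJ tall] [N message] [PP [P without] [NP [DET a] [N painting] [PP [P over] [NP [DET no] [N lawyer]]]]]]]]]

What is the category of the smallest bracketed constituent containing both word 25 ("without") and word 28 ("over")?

Both words fall inside [PP without a painting over no lawyer] (words 25–30), and no smaller constituent contains them both. Label: PP.

PP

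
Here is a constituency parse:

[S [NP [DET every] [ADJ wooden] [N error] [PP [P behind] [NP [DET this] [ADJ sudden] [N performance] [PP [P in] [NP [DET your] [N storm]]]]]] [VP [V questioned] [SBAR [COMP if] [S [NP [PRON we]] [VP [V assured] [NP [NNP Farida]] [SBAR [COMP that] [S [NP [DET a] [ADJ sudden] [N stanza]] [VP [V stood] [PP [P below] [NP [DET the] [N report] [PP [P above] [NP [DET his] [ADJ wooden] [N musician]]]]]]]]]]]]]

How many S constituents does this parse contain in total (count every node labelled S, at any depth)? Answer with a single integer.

3

Listing each S by its span: [S every wooden error behind this sudden performance in your storm questioned if we assured Farida that a sudden stanza stood below the report above his wooden musician]; [S we assured Farida that a sudden stanza stood below the report above his wooden musician]; [S a sudden stanza stood below the report above his wooden musician] — that makes 3.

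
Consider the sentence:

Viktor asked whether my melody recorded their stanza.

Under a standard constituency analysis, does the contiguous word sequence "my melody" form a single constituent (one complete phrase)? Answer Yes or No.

Yes

The sequence corresponds to a single NP node — the noun phrase "my melody".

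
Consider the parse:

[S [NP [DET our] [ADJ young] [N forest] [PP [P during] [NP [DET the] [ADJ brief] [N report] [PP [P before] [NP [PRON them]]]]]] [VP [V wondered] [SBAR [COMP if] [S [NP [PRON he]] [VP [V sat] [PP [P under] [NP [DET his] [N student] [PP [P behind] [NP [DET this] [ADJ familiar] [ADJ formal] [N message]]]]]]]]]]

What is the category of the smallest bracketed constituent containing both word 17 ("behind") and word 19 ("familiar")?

PP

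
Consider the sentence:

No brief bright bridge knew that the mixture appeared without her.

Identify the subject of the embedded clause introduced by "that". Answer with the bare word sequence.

the mixture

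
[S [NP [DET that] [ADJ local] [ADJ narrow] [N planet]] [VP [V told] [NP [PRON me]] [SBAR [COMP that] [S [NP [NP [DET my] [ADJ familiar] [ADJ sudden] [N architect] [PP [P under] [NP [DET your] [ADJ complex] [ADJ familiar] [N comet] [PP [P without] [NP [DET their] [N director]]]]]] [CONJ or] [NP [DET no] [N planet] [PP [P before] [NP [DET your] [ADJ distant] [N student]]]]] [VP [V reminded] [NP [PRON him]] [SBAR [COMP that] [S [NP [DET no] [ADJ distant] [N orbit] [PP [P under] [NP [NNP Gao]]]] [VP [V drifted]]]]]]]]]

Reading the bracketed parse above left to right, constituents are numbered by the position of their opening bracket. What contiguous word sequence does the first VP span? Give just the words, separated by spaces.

The VP opening brackets appear, in order, over: "told me that my familiar sudden architect under your complex familiar comet without their director or no planet before your distant student reminded him that no distant orbit under Gao drifted"; "reminded him that no distant orbit under Gao drifted"; "drifted". The first one spans "told me that my familiar sudden architect under your complex familiar comet without their director or no planet before your distant student reminded him that no distant orbit under Gao drifted".

told me that my familiar sudden architect under your complex familiar comet without their director or no planet before your distant student reminded him that no distant orbit under Gao drifted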